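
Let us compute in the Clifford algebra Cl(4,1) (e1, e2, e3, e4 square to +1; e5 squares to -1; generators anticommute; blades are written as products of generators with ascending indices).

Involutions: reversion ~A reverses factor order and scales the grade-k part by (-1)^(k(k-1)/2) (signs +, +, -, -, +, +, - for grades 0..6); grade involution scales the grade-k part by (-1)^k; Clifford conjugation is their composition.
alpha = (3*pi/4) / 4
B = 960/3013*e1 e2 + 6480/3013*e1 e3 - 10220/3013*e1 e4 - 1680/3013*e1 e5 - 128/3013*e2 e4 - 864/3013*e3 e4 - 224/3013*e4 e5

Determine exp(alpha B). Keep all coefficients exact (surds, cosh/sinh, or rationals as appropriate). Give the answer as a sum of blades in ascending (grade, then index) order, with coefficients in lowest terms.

B^2 term by term: the squares give (960/3013)^2*(e1 e2)^2 + (6480/3013)^2*(e1 e3)^2 + (-10220/3013)^2*(e1 e4)^2 + (-1680/3013)^2*(e1 e5)^2 + (-128/3013)^2*(e2 e4)^2 + (-864/3013)^2*(e3 e4)^2 + (-224/3013)^2*(e4 e5)^2 = 921600/9078169*(-1) + 41990400/9078169*(-1) + 104448400/9078169*(-1) + 2822400/9078169*(+1) + 16384/9078169*(-1) + 746496/9078169*(-1) + 50176/9078169*(+1) = -16 (each basis 2-blade squares to minus the product of its generators' squares); cross terms between blades sharing an index anticommute and cancel; the commuting (index-disjoint) pairs give grade-4 terms 2*c*c'*(blade product), which cancel blade by blade — e1 e2 e3 e4: -1658880/9078169 + 1658880/9078169 = 0; e1 e2 e4 e5: -430080/9078169 + 430080/9078169 = 0; e1 e3 e4 e5: -2903040/9078169 + 2903040/9078169 = 0 — confirming B is simple. So B^2 = -16.
B^2 = -16 — the negative square puts this in the circular regime; l = 4, alpha*l = 3*pi/4, so exp(alpha B) = cos(3*pi/4) + (sin(3*pi/4)/4)*B = -sqrt(2)/2 + (sqrt(2)/8)*B.
Answer: -sqrt(2)/2 + 120*sqrt(2)/3013*e1 e2 + 810*sqrt(2)/3013*e1 e3 - 2555*sqrt(2)/6026*e1 e4 - 210*sqrt(2)/3013*e1 e5 - 16*sqrt(2)/3013*e2 e4 - 108*sqrt(2)/3013*e3 e4 - 28*sqrt(2)/3013*e4 e5


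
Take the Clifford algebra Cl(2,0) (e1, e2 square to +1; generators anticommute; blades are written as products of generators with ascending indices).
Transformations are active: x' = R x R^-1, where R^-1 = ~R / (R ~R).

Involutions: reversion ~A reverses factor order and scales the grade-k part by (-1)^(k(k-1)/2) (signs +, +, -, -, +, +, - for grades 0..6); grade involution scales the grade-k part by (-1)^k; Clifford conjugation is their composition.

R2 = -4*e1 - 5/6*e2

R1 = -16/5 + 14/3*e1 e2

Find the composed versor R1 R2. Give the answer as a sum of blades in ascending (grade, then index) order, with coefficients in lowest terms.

Distribute over the terms of R1 (each basis-blade product reordered to ascending indices, repeated generators contracted through their squares):
(-16/5) R2 = 64/5*e1 + 8/3*e2
(14/3*e1 e2) R2 = -35/9*e1 + 56/3*e2
Summing the partial products and collecting blades:
Answer: 401/45*e1 + 64/3*e2


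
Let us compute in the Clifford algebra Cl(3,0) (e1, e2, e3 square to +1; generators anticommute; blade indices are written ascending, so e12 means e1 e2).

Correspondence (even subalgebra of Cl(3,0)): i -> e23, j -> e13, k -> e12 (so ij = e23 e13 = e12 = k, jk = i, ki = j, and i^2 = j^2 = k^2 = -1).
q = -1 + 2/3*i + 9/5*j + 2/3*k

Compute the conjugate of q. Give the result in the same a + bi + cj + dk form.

In blades: q = -1 + 2/3*e12 + 9/5*e13 + 2/3*e23.
Quaternion conjugation is reversion on the even subalgebra: the scalar is fixed and every grade-2 blade flips sign, giving -1 - 2/3*e12 - 9/5*e13 - 2/3*e23; translating back:
Answer: -1 - 2/3*i - 9/5*j - 2/3*k


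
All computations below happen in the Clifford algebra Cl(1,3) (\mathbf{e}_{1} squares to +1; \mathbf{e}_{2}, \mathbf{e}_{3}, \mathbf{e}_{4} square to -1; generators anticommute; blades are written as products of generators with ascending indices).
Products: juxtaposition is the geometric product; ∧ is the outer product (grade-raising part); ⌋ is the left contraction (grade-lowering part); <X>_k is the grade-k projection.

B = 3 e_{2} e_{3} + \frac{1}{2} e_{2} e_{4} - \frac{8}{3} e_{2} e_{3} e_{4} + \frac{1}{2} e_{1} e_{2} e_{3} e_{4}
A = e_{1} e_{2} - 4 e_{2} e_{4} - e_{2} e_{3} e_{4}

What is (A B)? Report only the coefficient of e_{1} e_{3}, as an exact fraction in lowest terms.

step 1: \frac{14}{3} + \frac{1}{2} e_{1} + \frac{61}{6} e_{3} + 3 e_{4} - 5 e_{1} e_{3} - \frac{1}{2} e_{1} e_{4} + \frac{25}{2} e_{3} e_{4} + \frac{8}{3} e_{1} e_{3} e_{4}
Answer: -5


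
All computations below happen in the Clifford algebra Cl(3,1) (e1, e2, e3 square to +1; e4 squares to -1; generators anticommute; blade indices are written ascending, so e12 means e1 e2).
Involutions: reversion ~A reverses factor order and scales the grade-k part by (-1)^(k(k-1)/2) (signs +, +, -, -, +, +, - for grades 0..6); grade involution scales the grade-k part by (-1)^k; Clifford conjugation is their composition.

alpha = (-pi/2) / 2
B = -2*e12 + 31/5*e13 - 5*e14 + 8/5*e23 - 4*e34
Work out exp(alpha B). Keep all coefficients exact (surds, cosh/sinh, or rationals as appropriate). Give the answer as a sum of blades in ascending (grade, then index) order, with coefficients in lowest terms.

B^2 term by term: the squares give (-2)^2*(e12)^2 + (31/5)^2*(e13)^2 + (-5)^2*(e14)^2 + (8/5)^2*(e23)^2 + (-4)^2*(e34)^2 = 4*(-1) + 961/25*(-1) + 25*(+1) + 64/25*(-1) + 16*(+1) = -4 (each basis 2-blade squares to minus the product of its generators' squares); cross terms between blades sharing an index anticommute and cancel; the commuting (index-disjoint) pairs give grade-4 terms 2*c*c'*(blade product), which cancel blade by blade — e1234: 16 - 16 = 0 — confirming B is simple. So B^2 = -4.
B^2 = -4 — a negative square means the series sums to a rotation: l = 2, alpha*l = -pi/2, so exp(alpha B) = cos(-pi/2) + (sin(-pi/2)/2)*B = 0 + (-1/2)*B.
Answer: e12 - 31/10*e13 + 5/2*e14 - 4/5*e23 + 2*e34


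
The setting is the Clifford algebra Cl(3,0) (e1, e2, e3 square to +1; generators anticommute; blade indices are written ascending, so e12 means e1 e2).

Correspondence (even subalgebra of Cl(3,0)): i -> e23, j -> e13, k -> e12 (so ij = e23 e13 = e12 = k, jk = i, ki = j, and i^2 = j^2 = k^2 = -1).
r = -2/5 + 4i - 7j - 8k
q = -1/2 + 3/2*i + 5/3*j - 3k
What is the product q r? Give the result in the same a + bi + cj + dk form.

In blades: q = -1/2 - 3*e12 + 5/3*e13 + 3/2*e23, r = -2/5 - 8*e12 - 7*e13 + 4*e23.
Distribute q over r term by term (generator squares from the signature, products reordered to ascending indices): (-1/2)*r = 1/5 + 4*e12 + 7/2*e13 - 2*e23; (-3*e12)*r = -24 + 6/5*e12 - 12*e13 - 21*e23; (5/3*e13)*r = 35/3 - 20/3*e12 - 2/3*e13 - 40/3*e23; (3/2*e23)*r = -6 - 21/2*e12 + 12*e13 - 3/5*e23.
Sum: -272/15 - 359/30*e12 + 17/6*e13 - 554/15*e23; translating back through the correspondence:
Answer: -272/15 - 554/15*i + 17/6*j - 359/30*k


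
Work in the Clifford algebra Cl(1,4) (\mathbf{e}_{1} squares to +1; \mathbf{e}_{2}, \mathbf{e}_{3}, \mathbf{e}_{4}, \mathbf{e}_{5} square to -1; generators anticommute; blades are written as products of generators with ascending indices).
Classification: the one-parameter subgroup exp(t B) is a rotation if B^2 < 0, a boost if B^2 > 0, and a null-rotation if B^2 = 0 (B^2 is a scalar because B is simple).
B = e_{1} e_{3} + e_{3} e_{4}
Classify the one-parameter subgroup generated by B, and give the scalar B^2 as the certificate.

B^2 term by term: the squares give (1)^2*(e_{1} e_{3})^2 + (1)^2*(e_{3} e_{4})^2 = 1*(+1) + 1*(-1) = 0 (each basis 2-blade squares to minus the product of its generators' squares); cross terms between blades sharing an index anticommute and cancel. So B^2 = 0.
Answer: null-rotation, certificate B^2 = 0. No conjugation can change B^2 = 0; the sign gives the class.


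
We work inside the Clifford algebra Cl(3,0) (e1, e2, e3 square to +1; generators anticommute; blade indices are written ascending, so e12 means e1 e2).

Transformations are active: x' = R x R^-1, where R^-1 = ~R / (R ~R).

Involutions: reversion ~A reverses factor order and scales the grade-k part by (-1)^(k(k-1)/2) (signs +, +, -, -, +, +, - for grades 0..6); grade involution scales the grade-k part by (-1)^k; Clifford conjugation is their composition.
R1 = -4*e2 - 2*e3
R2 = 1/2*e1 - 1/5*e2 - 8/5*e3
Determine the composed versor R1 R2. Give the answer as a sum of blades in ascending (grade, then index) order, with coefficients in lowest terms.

Distribute over the terms of R1 (each basis-blade product reordered to ascending indices, repeated generators contracted through their squares):
(-4*e2) R2 = 4/5 + 2*e12 + 32/5*e23
(-2*e3) R2 = 16/5 + e13 - 2/5*e23
Summing the partial products and collecting blades:
Answer: 4 + 2*e12 + e13 + 6*e23


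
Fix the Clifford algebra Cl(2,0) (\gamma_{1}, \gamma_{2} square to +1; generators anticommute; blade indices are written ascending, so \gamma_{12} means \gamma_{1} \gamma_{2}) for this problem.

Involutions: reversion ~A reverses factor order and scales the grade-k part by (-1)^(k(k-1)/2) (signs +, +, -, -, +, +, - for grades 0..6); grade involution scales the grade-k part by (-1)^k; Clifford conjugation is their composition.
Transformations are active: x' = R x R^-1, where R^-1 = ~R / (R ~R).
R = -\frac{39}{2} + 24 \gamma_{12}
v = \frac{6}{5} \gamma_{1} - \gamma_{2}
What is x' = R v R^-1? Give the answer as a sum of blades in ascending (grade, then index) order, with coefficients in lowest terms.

~R = -\frac{39}{2} - 24 \gamma_{12}, and R ~R = \frac{3825}{4}, so R^-1 = ~R / (\frac{3825}{4}).
R v = -\frac{237}{5} \gamma_{1} - \frac{93}{10} \gamma_{2}
Answer: \frac{1558}{2125} \gamma_{1} + \frac{2931}{2125} \gamma_{2}


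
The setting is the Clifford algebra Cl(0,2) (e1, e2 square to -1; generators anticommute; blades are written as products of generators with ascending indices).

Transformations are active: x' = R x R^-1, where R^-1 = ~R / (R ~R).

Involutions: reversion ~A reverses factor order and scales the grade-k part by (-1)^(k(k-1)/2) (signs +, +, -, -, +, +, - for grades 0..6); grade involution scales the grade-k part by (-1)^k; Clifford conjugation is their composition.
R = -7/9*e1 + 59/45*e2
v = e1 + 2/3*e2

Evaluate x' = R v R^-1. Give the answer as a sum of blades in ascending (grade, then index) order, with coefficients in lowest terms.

~R = -7/9*e1 + 59/45*e2, and R ~R = -4706/2025, so R^-1 = ~R / (-4706/2025).
R v = -13/135 - 247/135*e1 e2
Answer: -578/543*e1 - 101/181*e2


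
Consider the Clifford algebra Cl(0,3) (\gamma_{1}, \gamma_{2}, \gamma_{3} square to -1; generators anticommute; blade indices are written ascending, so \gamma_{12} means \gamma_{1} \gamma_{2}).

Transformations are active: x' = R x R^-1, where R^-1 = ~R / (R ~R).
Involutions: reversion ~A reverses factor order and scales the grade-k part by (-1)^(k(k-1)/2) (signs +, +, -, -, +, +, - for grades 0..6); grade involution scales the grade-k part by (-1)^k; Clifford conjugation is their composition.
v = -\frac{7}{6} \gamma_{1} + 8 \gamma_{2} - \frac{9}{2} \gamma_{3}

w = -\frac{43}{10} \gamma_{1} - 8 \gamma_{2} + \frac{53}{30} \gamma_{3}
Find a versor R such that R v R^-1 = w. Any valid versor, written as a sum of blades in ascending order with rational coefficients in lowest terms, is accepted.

Why this works: both vectors square to -\frac{1541}{18}, so q(v) = q(w) and R = v + w = -\frac{82}{15} \gamma_{1} - \frac{41}{15} \gamma_{3} carries v to w — its own direction survives, the complement (v - w)/2 flips.
Answer: -\frac{82}{15} \gamma_{1} - \frac{41}{15} \gamma_{3}


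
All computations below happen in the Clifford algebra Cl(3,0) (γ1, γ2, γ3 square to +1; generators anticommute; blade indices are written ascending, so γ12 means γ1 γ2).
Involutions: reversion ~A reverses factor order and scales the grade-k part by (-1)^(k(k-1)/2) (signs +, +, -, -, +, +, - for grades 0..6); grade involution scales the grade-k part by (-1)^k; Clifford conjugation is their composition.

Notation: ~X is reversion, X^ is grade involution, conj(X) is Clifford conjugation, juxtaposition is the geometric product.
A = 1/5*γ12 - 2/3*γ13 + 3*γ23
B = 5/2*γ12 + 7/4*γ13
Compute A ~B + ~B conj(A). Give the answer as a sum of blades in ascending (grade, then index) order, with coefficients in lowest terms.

first term: -2/3 - 21/4*γ12 + 15/2*γ13 + 121/60*γ23
second term: 2/3 - 21/4*γ12 + 15/2*γ13 + 121/60*γ23
Answer: -21/2*γ12 + 15*γ13 + 121/30*γ23


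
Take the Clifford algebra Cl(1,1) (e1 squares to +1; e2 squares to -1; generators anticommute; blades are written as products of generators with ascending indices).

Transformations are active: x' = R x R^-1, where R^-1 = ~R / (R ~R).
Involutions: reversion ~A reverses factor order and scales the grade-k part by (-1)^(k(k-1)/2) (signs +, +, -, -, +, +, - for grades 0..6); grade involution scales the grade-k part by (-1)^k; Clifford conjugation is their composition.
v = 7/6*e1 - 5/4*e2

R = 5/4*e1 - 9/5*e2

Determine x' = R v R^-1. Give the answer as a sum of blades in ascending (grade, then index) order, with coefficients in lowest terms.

~R = 5/4*e1 - 9/5*e2, and R ~R = -671/400, so R^-1 = ~R / (-671/400).
R v = -19/24 + 43/80*e1 e2
Answer: 53/4026*e1 - 1205/2684*e2


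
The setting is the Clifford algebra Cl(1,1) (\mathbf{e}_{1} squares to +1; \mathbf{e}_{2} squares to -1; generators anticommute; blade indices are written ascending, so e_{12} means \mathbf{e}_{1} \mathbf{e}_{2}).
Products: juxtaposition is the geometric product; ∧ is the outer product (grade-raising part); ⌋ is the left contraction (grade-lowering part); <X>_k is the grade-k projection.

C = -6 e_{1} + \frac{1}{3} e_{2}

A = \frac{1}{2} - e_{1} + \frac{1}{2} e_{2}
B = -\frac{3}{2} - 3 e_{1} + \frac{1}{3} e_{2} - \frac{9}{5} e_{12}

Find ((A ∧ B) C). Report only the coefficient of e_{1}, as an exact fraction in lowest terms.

step 1: -\frac{3}{4} - \frac{7}{12} e_{2} + \frac{4}{15} e_{12}
step 2: \frac{7}{36} + \frac{397}{90} e_{1} + \frac{27}{20} e_{2} - \frac{7}{2} e_{12}
Answer: \frac{397}{90}


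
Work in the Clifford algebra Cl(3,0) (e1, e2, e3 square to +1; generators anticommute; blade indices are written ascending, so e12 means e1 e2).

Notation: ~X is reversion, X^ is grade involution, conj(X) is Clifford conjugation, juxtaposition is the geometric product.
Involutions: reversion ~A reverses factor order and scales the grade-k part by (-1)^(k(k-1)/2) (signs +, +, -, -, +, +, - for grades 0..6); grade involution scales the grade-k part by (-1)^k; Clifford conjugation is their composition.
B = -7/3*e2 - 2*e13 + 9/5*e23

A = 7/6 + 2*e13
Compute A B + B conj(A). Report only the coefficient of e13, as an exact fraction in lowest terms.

first term: 4 - 49/18*e2 - 18/5*e12 - 7/3*e13 + 21/10*e23 + 14/3*e123
second term: -4 - 49/18*e2 - 18/5*e12 - 7/3*e13 + 21/10*e23 - 14/3*e123
Answer: -14/3


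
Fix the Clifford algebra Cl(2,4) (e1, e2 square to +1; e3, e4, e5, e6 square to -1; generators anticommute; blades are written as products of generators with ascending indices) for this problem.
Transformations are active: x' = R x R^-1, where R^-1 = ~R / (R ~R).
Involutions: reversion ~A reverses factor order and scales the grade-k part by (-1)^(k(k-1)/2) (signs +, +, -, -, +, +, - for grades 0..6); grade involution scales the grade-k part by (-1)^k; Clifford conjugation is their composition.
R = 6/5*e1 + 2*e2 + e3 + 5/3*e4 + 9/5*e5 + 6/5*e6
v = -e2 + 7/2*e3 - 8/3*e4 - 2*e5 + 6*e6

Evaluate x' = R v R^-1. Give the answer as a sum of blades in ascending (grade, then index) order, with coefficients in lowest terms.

~R = 6/5*e1 + 2*e2 + e3 + 5/3*e4 + 9/5*e5 + 6/5*e6, and R ~R = -679/225, so R^-1 = ~R / (-679/225).
R v = -419/90 - 6/5*e1 e2 + 21/5*e1 e3 - 16/5*e1 e4 - 12/5*e1 e5 + 36/5*e1 e6 + 8*e2 e3 - 11/3*e2 e4 - 11/5*e2 e5 + 66/5*e2 e6 - 17/2*e3 e4 - 83/10*e3 e5 + 9/5*e3 e6 + 22/15*e4 e5 + 66/5*e4 e6 + 66/5*e5 e6
Answer: 2514/679*e1 + 4869/679*e2 - 563/1358*e3 + 15907/2037*e4 + 5129/679*e5 - 1560/679*e6


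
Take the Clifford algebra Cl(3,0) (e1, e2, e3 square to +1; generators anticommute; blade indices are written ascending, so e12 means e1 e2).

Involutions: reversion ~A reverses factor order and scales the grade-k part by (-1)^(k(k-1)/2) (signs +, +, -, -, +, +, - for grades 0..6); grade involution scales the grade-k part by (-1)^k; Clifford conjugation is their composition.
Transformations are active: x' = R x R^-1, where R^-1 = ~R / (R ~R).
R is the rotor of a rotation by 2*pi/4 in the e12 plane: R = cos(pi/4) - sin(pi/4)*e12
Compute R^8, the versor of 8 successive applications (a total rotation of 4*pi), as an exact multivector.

Half-angle bookkeeping: 8 applications in e12 add up to rotor phase 8*pi/4 = 2*pi, so R^8 = cos(2*pi) - sin(2*pi)*e12.
cos(2*pi) = 1 and sin(2*pi) = 0, so R^8 = 1. The total rotation 4*pi is 2 full turns, so every vector returns to itself, yet the rotor is +1, back on the identity sheet (an even number of 2*pi turns).
Answer: 1


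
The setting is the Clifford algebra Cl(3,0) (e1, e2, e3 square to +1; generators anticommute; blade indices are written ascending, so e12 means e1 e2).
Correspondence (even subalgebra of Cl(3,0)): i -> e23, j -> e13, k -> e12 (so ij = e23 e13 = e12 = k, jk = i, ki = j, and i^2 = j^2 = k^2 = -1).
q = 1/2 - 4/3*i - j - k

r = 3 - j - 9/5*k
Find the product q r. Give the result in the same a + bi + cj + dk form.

In blades: q = 1/2 - e12 - e13 - 4/3*e23, r = 3 - 9/5*e12 - e13.
Distribute q over r term by term (generator squares from the signature, products reordered to ascending indices): (1/2)*r = 3/2 - 9/10*e12 - 1/2*e13; (-e12)*r = -9/5 - 3*e12 - e23; (-e13)*r = -1 - 3*e13 + 9/5*e23; (-4/3*e23)*r = 4/3*e12 - 12/5*e13 - 4*e23.
Sum: -13/10 - 77/30*e12 - 59/10*e13 - 16/5*e23; translating back through the correspondence:
Answer: -13/10 - 16/5*i - 59/10*j - 77/30*k


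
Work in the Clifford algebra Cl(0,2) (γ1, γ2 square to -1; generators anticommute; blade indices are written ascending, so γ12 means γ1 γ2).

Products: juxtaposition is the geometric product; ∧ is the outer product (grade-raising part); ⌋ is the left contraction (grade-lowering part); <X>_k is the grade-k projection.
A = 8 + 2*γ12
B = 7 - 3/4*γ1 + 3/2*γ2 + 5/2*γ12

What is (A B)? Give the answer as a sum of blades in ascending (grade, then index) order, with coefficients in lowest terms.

step 1: 51 - 9*γ1 + 21/2*γ2 + 34*γ12
Answer: 51 - 9*γ1 + 21/2*γ2 + 34*γ12


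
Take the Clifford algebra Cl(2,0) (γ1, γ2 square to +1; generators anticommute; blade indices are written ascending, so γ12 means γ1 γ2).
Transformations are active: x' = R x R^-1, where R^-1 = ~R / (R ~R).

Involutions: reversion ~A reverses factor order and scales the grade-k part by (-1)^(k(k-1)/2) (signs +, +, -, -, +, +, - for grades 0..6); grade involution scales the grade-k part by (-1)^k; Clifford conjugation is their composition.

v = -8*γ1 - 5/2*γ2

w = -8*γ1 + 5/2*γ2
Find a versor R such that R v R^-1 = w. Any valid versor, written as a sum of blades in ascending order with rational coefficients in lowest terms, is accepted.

Here q(v) = q(w) = 281/4; the classical choice R = v + w = -16*γ1 then realises v -> w under the sandwich.
Answer: -16*γ1


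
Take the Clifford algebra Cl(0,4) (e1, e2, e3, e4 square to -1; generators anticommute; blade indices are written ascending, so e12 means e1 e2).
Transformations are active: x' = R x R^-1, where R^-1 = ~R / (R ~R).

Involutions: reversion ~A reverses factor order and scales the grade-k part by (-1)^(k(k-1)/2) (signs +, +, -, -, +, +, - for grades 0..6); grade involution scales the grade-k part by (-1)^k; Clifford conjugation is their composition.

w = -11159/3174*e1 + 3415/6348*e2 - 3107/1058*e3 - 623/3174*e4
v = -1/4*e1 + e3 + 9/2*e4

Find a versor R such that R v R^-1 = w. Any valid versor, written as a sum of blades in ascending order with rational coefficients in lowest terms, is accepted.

Reasoning: v^2 = w^2 = -341/16 since conjugation preserves the quadratic form; R = v + w = -23905/6348*e1 + 3415/6348*e2 - 2049/1058*e3 + 6830/1587*e4 is then valid when invertible, keeping its own part and reversing (v - w)/2.
Answer: -23905/6348*e1 + 3415/6348*e2 - 2049/1058*e3 + 6830/1587*e4


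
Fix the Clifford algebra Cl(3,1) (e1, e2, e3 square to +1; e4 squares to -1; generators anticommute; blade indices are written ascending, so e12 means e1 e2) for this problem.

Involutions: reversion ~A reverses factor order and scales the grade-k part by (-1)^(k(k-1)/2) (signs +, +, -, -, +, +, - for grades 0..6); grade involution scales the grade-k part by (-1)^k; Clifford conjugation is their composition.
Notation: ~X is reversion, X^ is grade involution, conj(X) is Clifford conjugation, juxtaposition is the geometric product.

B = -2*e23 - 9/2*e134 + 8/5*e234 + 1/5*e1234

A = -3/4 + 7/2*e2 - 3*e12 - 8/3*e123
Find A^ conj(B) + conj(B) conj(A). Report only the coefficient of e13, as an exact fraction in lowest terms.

first term: -16/3*e1 - 7*e3 - 8/15*e4 - 6*e13 - 64/15*e14 - 3/2*e23 - 12*e24 - 5*e34 - 29/40*e134 - 147/10*e234 - 159/10*e1234
second term: 16/3*e1 + 7*e3 - 8/15*e4 - 6*e13 - 64/15*e14 - 3/2*e23 - 12*e24 - 31/5*e34 - 17/8*e134 - 147/10*e234 + 78/5*e1234
Answer: -12


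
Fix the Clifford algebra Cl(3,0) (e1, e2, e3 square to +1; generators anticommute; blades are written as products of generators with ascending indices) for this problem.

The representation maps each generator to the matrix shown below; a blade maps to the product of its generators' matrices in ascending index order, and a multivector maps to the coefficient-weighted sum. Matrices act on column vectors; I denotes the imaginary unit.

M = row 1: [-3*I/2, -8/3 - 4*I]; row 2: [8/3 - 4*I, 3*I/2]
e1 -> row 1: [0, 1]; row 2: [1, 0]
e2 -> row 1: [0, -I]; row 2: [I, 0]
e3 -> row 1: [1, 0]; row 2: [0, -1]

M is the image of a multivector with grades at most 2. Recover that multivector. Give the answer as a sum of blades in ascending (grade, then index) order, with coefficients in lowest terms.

Method: 1, rho(e1), rho(e2), rho(e3) form a trace-orthogonal basis of the 2x2 complex matrices (tr(X Y) = 2 if X = Y, else 0), so M = m0*1 + m1*rho(e1) + m2*rho(e2) + m3*rho(e3) with m0 = tr(M)/2 = 0, m1 = tr(M rho(e1))/2 = -4*I, m2 = tr(M rho(e2))/2 = -8*I/3, m3 = tr(M rho(e3))/2 = -3*I/2.
Multiplying table entries, the bivector images are rho(e1 e2) = I*rho(e3), rho(e1 e3) = -I*rho(e2), rho(e2 e3) = I*rho(e1); with real blade coefficients the real parts of m0..m3 are the coefficients of 1, e1, e2, e3 and the imaginary parts give the bivectors (e2 e3: Im m1, e1 e3: -Im m2, e1 e2: Im m3).
Answer: -3/2*e1 e2 + 8/3*e1 e3 - 4*e2 e3


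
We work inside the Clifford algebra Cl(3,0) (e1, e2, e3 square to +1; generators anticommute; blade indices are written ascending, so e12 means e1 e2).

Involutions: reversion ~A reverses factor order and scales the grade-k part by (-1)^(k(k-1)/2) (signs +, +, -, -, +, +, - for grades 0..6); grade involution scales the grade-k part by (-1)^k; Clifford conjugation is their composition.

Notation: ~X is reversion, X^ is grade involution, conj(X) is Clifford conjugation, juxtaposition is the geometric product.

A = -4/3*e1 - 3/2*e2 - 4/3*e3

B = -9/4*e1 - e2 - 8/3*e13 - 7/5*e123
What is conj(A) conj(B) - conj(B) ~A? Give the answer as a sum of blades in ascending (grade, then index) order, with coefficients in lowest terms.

first term: 9/2 - 32/9*e1 + 32/9*e3 - 469/120*e12 - 9/10*e13 - 16/5*e23 - 4*e123
second term: -9/2 - 32/9*e1 + 32/9*e3 - 7/40*e12 - 51/10*e13 + 8/15*e23 + 4*e123
Answer: 9 - 56/15*e12 + 21/5*e13 - 56/15*e23 - 8*e123


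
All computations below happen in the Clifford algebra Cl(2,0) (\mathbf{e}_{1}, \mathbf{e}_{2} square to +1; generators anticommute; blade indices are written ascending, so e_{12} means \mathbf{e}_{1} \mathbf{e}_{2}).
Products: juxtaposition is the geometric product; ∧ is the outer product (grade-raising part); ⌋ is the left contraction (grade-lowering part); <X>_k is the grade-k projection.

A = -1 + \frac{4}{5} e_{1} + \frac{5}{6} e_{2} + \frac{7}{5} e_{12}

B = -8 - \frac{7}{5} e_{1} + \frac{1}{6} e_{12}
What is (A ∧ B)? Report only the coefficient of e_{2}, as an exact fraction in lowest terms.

step 1: 8 - 5 e_{1} - \frac{20}{3} e_{2} - \frac{51}{5} e_{12}
Answer: -\frac{20}{3}


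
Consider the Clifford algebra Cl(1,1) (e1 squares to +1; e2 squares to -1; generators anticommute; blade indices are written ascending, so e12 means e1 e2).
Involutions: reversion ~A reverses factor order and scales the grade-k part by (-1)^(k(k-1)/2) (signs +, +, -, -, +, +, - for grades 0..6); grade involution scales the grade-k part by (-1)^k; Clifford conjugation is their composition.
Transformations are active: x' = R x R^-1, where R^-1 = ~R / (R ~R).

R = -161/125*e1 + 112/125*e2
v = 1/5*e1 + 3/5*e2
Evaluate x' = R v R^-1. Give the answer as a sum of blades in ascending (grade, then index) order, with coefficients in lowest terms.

~R = -161/125*e1 + 112/125*e2, and R ~R = 13377/15625, so R^-1 = ~R / (13377/15625).
R v = -497/625 - 119/125*e12
Answer: 2993/1365*e1 - 3091/1365*e2


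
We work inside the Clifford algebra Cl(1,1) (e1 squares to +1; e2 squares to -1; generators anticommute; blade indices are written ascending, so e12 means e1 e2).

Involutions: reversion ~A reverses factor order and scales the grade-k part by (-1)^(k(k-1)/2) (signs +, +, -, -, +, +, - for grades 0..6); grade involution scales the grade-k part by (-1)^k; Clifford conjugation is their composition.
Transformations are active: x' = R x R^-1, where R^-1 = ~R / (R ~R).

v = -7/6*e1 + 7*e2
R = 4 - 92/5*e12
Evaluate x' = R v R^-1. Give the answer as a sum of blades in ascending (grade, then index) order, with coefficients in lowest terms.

~R = 4 + 92/5*e12, and R ~R = -8064/25, so R^-1 = ~R / (-8064/25).
R v = 1862/15*e1 + 98/15*e2
Answer: -413/216*e1 - 1547/216*e2


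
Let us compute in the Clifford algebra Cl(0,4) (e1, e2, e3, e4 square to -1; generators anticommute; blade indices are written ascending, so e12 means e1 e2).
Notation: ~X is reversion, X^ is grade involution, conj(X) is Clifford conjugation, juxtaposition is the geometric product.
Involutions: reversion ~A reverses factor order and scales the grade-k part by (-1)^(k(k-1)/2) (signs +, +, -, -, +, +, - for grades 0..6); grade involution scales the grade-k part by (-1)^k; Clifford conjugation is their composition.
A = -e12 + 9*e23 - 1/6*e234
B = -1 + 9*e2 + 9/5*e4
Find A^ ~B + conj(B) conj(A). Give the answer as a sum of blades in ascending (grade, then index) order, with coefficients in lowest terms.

first term: 9*e1 + 81*e3 + e12 - 93/10*e23 - 3/2*e34 - 9/5*e124 + 481/30*e234
second term: -9*e1 - 81*e3 - e12 + 87/10*e23 - 3/2*e34 - 9/5*e124 + 491/30*e234
Answer: -3/5*e23 - 3*e34 - 18/5*e124 + 162/5*e234


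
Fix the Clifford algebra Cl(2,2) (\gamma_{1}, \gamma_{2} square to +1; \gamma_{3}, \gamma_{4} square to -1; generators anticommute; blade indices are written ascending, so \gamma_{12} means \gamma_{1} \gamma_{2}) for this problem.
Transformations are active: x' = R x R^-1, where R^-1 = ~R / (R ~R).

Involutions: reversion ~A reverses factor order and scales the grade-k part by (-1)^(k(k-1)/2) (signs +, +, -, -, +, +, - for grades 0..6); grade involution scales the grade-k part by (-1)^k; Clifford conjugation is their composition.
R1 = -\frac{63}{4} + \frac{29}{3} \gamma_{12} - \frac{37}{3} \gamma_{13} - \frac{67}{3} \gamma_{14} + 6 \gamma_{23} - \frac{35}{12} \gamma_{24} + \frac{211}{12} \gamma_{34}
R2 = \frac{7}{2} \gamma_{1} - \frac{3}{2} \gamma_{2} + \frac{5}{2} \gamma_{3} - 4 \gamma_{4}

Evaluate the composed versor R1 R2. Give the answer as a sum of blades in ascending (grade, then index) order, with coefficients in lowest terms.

Distribute over the terms of R2 (each basis-blade product reordered to ascending indices, repeated generators contracted through their squares):
R1 (\frac{7}{2} \gamma_{1}) = -\frac{441}{8} \gamma_{1} - \frac{203}{6} \gamma_{2} + \frac{259}{6} \gamma_{3} + \frac{469}{6} \gamma_{4} + 21 \gamma_{123} - \frac{245}{24} \gamma_{124} + \frac{1477}{24} \gamma_{134}
R1 (-\frac{3}{2} \gamma_{2}) = -\frac{29}{2} \gamma_{1} + \frac{189}{8} \gamma_{2} + 9 \gamma_{3} - \frac{35}{8} \gamma_{4} - \frac{37}{2} \gamma_{123} - \frac{67}{2} \gamma_{124} - \frac{211}{8} \gamma_{234}
R1 (\frac{5}{2} \gamma_{3}) = \frac{185}{6} \gamma_{1} - 15 \gamma_{2} - \frac{315}{8} \gamma_{3} + \frac{1055}{24} \gamma_{4} + \frac{145}{6} \gamma_{123} + \frac{335}{6} \gamma_{134} + \frac{175}{24} \gamma_{234}
R1 (-4 \gamma_{4}) = -\frac{268}{3} \gamma_{1} - \frac{35}{3} \gamma_{2} + \frac{211}{3} \gamma_{3} + 63 \gamma_{4} - \frac{116}{3} \gamma_{124} + \frac{148}{3} \gamma_{134} - 24 \gamma_{234}
Summing the partial products and collecting blades:
Answer: -\frac{1025}{8} \gamma_{1} - \frac{295}{8} \gamma_{2} + \frac{665}{8} \gamma_{3} + \frac{723}{4} \gamma_{4} + \frac{80}{3} \gamma_{123} - \frac{659}{8} \gamma_{124} + \frac{4001}{24} \gamma_{134} - \frac{517}{12} \gamma_{234}


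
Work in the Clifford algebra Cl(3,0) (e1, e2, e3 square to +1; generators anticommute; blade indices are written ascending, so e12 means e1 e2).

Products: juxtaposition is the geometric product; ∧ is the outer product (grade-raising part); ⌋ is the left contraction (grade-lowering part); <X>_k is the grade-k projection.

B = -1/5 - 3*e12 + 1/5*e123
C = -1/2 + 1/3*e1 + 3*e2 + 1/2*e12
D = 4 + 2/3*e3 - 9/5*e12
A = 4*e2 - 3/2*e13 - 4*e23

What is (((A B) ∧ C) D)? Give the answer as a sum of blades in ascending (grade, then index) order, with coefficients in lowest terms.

step 1: 64/5*e1 - 11/10*e2 - 25/2*e13 + 53/10*e23
step 2: -32/5*e1 + 11/20*e2 + 1163/30*e12 + 25/4*e13 - 53/20*e23 + 589/15*e123
step 3: 3489/50 - 6133/300*e1 + 1793/150*e2 + 1767/25*e3 + 8156/45*e12 + 4789/300*e13 - 1289/60*e23 + 8231/45*e123
Answer: 3489/50 - 6133/300*e1 + 1793/150*e2 + 1767/25*e3 + 8156/45*e12 + 4789/300*e13 - 1289/60*e23 + 8231/45*e123


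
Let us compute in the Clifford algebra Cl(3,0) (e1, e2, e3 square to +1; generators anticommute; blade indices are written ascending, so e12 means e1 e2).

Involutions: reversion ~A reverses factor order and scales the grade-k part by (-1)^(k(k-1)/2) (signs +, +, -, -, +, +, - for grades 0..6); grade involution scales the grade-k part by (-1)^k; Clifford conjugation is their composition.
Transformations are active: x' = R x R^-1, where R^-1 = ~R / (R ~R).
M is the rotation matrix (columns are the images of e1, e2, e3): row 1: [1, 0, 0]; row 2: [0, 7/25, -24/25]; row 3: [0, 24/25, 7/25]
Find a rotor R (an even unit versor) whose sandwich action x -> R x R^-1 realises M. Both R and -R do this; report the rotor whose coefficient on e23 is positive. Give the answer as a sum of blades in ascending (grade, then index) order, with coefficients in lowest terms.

Method: write R = a + b12*e12 + b13*e13 + b23*e23 with a^2 + b12^2 + b13^2 + b23^2 = 1 (so R^-1 = ~R). Expanding the columns R e_j ~R gives tr M = 4a^2 - 1 and, from the antisymmetric part, M21 - M12 = -4a*b12, M13 - M31 = 4a*b13, M32 - M23 = -4a*b23.
Here tr M = 39/25, so a^2 = (1 + tr M)/4 = 16/25 and a = ±4/5. Taking a = 4/5: M21 - M12 = 0, M13 - M31 = 0, M32 - M23 = 48/25, giving b12 = 0, b13 = 0, b23 = -3/5, i.e. R = 4/5 - 3/5*e23.
Its e23 coefficient is negative, so report the other preimage -R.
Answer: -4/5 + 3/5*e23. Key observation: the double cover Spin(3) -> SO(3) sends R and -R to the same matrix (trace 39/25 here), so the stated sign of the e23 coefficient is what selects one sheet.


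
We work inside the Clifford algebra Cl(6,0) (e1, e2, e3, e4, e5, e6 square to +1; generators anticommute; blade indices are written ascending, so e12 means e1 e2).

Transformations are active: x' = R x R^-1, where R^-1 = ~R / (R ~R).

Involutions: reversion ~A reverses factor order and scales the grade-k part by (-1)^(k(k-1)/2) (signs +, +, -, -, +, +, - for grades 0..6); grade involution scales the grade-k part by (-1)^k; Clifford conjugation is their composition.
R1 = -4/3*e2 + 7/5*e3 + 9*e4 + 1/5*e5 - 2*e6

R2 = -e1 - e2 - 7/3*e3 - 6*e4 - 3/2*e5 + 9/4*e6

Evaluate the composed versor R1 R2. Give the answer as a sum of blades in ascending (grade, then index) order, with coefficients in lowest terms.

Distribute over the terms of R1 (each basis-blade product reordered to ascending indices, repeated generators contracted through their squares):
(-4/3*e2) R2 = 4/3 - 4/3*e12 + 28/9*e23 + 8*e24 + 2*e25 - 3*e26
(7/5*e3) R2 = -49/15 + 7/5*e13 + 7/5*e23 - 42/5*e34 - 21/10*e35 + 63/20*e36
(9*e4) R2 = -54 + 9*e14 + 9*e24 + 21*e34 - 27/2*e45 + 81/4*e46
(1/5*e5) R2 = -3/10 + 1/5*e15 + 1/5*e25 + 7/15*e35 + 6/5*e45 + 9/20*e56
(-2*e6) R2 = -9/2 - 2*e16 - 2*e26 - 14/3*e36 - 12*e46 - 3*e56
Summing the partial products and collecting blades:
Answer: -911/15 - 4/3*e12 + 7/5*e13 + 9*e14 + 1/5*e15 - 2*e16 + 203/45*e23 + 17*e24 + 11/5*e25 - 5*e26 + 63/5*e34 - 49/30*e35 - 91/60*e36 - 123/10*e45 + 33/4*e46 - 51/20*e56


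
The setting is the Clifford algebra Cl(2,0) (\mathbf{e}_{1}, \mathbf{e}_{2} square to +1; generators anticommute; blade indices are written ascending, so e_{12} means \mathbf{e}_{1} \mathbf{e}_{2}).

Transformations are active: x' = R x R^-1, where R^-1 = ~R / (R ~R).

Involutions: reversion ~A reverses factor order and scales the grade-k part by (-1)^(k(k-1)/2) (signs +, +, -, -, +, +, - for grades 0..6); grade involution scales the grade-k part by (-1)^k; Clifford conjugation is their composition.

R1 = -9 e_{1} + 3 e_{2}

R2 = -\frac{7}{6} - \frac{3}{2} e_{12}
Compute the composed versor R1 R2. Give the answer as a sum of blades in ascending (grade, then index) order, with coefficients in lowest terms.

Distribute over the terms of R1 (each basis-blade product reordered to ascending indices, repeated generators contracted through their squares):
(-9 e_{1}) R2 = \frac{21}{2} e_{1} + \frac{27}{2} e_{2}
(3 e_{2}) R2 = \frac{9}{2} e_{1} - \frac{7}{2} e_{2}
Summing the partial products and collecting blades:
Answer: 15 e_{1} + 10 e_{2}


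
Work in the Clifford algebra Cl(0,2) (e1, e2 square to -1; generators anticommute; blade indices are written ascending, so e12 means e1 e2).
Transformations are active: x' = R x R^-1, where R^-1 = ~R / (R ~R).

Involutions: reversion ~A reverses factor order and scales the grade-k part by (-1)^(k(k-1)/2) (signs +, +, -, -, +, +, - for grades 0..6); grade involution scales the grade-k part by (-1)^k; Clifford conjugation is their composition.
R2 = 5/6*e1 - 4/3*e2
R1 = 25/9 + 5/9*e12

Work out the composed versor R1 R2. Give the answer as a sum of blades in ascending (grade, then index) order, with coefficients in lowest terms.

Distribute over the terms of R1 (each basis-blade product reordered to ascending indices, repeated generators contracted through their squares):
(25/9) R2 = 125/54*e1 - 100/27*e2
(5/9*e12) R2 = 20/27*e1 + 25/54*e2
Summing the partial products and collecting blades:
Answer: 55/18*e1 - 175/54*e2


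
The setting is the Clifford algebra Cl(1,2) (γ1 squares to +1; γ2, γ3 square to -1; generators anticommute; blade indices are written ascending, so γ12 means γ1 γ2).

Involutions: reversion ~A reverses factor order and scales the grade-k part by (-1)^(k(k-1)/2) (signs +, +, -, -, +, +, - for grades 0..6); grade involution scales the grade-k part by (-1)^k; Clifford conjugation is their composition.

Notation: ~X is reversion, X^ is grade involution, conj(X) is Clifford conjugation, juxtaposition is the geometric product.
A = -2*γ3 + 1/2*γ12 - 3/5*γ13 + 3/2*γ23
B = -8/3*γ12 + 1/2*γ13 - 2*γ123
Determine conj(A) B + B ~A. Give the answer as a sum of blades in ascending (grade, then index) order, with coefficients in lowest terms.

first term: 49/30 - 2*γ1 + 6/5*γ2 + γ3 + 19/4*γ12 + 4*γ13 - 27/20*γ23 - 16/3*γ123
second term: 49/30 - 2*γ1 + 6/5*γ2 + γ3 - 19/4*γ12 - 4*γ13 + 27/20*γ23 + 16/3*γ123
Answer: 49/15 - 4*γ1 + 12/5*γ2 + 2*γ3


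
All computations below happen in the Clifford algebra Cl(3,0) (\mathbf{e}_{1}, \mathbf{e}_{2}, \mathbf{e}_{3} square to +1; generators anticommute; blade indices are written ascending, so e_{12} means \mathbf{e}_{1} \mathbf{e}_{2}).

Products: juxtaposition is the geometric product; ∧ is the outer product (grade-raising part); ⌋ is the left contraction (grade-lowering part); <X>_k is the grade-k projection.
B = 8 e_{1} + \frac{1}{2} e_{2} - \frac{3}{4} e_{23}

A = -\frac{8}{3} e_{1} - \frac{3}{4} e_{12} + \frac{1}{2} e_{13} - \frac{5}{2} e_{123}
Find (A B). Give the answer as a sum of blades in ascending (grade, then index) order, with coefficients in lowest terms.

step 1: -\frac{64}{3} - \frac{9}{4} e_{1} + 6 e_{2} - 4 e_{3} - \frac{23}{24} e_{12} + \frac{29}{16} e_{13} - 20 e_{23} + \frac{7}{4} e_{123}
Answer: -\frac{64}{3} - \frac{9}{4} e_{1} + 6 e_{2} - 4 e_{3} - \frac{23}{24} e_{12} + \frac{29}{16} e_{13} - 20 e_{23} + \frac{7}{4} e_{123}


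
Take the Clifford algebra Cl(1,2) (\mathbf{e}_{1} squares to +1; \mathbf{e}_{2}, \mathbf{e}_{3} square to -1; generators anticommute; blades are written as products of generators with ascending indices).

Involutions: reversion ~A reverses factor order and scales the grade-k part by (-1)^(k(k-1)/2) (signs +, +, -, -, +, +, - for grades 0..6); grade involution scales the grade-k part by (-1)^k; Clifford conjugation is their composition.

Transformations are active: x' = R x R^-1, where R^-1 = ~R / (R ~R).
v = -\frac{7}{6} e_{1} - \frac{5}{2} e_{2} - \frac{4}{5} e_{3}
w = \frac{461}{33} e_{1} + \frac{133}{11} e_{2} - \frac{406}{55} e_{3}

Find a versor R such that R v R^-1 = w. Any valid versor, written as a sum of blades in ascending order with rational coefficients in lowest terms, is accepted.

Since q(v) = q(w) = -\frac{1244}{225}, the sum R = v + w = \frac{845}{66} e_{1} + \frac{211}{22} e_{2} - \frac{90}{11} e_{3} does the job whenever invertible.
Answer: \frac{845}{66} e_{1} + \frac{211}{22} e_{2} - \frac{90}{11} e_{3}


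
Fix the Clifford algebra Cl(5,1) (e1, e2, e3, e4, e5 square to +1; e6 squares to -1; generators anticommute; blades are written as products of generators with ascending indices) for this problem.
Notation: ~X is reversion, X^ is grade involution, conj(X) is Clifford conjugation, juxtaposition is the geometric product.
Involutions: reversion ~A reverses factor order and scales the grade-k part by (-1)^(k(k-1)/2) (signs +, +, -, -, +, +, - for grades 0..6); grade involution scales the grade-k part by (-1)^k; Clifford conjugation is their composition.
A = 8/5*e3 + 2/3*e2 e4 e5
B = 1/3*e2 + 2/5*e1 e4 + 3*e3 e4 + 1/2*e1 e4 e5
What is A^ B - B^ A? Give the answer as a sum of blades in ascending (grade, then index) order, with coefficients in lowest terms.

first term: -24/5*e4 - 1/3*e1 e2 + 8/15*e2 e3 - 2/9*e4 e5 - 4/15*e1 e2 e5 + 16/25*e1 e3 e4 + 2*e2 e3 e5 + 4/5*e1 e3 e4 e5
second term: -24/5*e4 + 1/3*e1 e2 - 8/15*e2 e3 - 2/9*e4 e5 - 4/15*e1 e2 e5 - 16/25*e1 e3 e4 + 2*e2 e3 e5 - 4/5*e1 e3 e4 e5
Answer: -2/3*e1 e2 + 16/15*e2 e3 + 32/25*e1 e3 e4 + 8/5*e1 e3 e4 e5


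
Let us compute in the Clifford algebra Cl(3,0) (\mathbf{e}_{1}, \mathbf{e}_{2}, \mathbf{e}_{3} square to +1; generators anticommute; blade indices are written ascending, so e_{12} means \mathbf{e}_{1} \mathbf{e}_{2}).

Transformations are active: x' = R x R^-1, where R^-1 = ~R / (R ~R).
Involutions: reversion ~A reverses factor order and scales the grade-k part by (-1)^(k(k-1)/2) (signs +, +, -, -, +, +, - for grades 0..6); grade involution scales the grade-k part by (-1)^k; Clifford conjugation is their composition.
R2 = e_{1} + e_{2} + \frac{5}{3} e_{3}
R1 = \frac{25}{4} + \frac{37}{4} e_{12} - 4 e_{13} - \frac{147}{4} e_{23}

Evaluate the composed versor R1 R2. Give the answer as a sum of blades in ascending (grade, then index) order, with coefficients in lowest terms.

Distribute over the terms of R2 (each basis-blade product reordered to ascending indices, repeated generators contracted through their squares):
R1 (e_{1}) = \frac{25}{4} e_{1} - \frac{37}{4} e_{2} + 4 e_{3} - \frac{147}{4} e_{123}
R1 (e_{2}) = \frac{37}{4} e_{1} + \frac{25}{4} e_{2} + \frac{147}{4} e_{3} + 4 e_{123}
R1 (\frac{5}{3} e_{3}) = -\frac{20}{3} e_{1} - \frac{245}{4} e_{2} + \frac{125}{12} e_{3} + \frac{185}{12} e_{123}
Summing the partial products and collecting blades:
Answer: \frac{53}{6} e_{1} - \frac{257}{4} e_{2} + \frac{307}{6} e_{3} - \frac{52}{3} e_{123}


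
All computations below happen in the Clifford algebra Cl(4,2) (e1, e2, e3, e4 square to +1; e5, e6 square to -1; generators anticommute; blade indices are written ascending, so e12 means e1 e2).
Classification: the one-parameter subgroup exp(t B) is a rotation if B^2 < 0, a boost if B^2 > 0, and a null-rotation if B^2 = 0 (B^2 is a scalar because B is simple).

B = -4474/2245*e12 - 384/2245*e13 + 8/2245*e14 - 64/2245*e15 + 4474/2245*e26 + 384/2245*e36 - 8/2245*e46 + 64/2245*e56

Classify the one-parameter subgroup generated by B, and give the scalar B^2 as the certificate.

B^2 term by term: the squares give (-4474/2245)^2*(e12)^2 + (-384/2245)^2*(e13)^2 + (8/2245)^2*(e14)^2 + (-64/2245)^2*(e15)^2 + (4474/2245)^2*(e26)^2 + (384/2245)^2*(e36)^2 + (-8/2245)^2*(e46)^2 + (64/2245)^2*(e56)^2 = 20016676/5040025*(-1) + 147456/5040025*(-1) + 64/5040025*(-1) + 4096/5040025*(+1) + 20016676/5040025*(+1) + 147456/5040025*(+1) + 64/5040025*(+1) + 4096/5040025*(-1) = 0 (each basis 2-blade squares to minus the product of its generators' squares); cross terms between blades sharing an index anticommute and cancel; the commuting (index-disjoint) pairs give grade-4 terms 2*c*c'*(blade product), which cancel blade by blade — e1236: -3436032/5040025 + 3436032/5040025 = 0; e1246: 71584/5040025 - 71584/5040025 = 0; e1256: -572672/5040025 + 572672/5040025 = 0; e1346: 6144/5040025 - 6144/5040025 = 0; e1356: -49152/5040025 + 49152/5040025 = 0; e1456: 1024/5040025 - 1024/5040025 = 0 — confirming B is simple. So B^2 = 0.
Answer: null-rotation, certificate B^2 = 0. Certificate logic: 0 is a conjugation-invariant scalar, so its sign fixes rotation versus boost versus null-rotation outright.
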